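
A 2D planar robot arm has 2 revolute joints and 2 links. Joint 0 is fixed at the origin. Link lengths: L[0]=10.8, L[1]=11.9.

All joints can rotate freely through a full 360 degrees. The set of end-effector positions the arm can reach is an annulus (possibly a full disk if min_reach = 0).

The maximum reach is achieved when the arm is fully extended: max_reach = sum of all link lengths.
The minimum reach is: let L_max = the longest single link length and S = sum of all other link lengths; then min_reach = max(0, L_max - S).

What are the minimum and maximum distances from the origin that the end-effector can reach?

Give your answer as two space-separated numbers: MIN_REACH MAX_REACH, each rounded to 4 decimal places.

Link lengths: [10.8, 11.9]
max_reach = 10.8 + 11.9 = 22.7
L_max = max([10.8, 11.9]) = 11.9
S (sum of others) = 22.7 - 11.9 = 10.8
min_reach = max(0, 11.9 - 10.8) = max(0, 1.1) = 1.1

Answer: 1.1000 22.7000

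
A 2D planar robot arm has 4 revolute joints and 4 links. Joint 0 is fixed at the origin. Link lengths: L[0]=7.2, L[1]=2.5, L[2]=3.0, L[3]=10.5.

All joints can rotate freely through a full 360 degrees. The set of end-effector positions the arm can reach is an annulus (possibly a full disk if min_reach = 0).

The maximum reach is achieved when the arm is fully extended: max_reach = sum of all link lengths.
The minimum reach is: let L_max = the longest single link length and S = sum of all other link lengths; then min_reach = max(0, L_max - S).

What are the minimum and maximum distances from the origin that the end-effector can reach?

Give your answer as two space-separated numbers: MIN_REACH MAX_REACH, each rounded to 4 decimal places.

Link lengths: [7.2, 2.5, 3.0, 10.5]
max_reach = 7.2 + 2.5 + 3 + 10.5 = 23.2
L_max = max([7.2, 2.5, 3.0, 10.5]) = 10.5
S (sum of others) = 23.2 - 10.5 = 12.7
min_reach = max(0, 10.5 - 12.7) = max(0, -2.2) = 0

Answer: 0.0000 23.2000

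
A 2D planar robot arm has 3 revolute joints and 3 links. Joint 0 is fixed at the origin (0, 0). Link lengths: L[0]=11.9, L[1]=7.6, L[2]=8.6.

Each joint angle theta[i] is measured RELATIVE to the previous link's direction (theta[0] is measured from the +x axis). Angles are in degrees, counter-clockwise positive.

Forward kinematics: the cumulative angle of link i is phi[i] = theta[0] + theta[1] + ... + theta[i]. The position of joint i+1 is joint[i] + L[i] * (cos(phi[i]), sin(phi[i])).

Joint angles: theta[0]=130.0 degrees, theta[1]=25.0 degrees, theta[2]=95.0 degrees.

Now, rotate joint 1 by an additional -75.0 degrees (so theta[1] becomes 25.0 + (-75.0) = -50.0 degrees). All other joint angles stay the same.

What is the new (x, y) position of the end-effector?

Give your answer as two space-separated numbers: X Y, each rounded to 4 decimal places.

joint[0] = (0.0000, 0.0000)  (base)
link 0: phi[0] = 130 = 130 deg
  cos(130 deg) = -0.6428, sin(130 deg) = 0.7660
  joint[1] = (0.0000, 0.0000) + 11.9 * (-0.6428, 0.7660) = (0.0000 + -7.6492, 0.0000 + 9.1159) = (-7.6492, 9.1159)
link 1: phi[1] = 130 + -50 = 80 deg
  cos(80 deg) = 0.1736, sin(80 deg) = 0.9848
  joint[2] = (-7.6492, 9.1159) + 7.6 * (0.1736, 0.9848) = (-7.6492 + 1.3197, 9.1159 + 7.4845) = (-6.3294, 16.6005)
link 2: phi[2] = 130 + -50 + 95 = 175 deg
  cos(175 deg) = -0.9962, sin(175 deg) = 0.0872
  joint[3] = (-6.3294, 16.6005) + 8.6 * (-0.9962, 0.0872) = (-6.3294 + -8.5673, 16.6005 + 0.7495) = (-14.8967, 17.3500)
End effector: (-14.8967, 17.3500)

Answer: -14.8967 17.3500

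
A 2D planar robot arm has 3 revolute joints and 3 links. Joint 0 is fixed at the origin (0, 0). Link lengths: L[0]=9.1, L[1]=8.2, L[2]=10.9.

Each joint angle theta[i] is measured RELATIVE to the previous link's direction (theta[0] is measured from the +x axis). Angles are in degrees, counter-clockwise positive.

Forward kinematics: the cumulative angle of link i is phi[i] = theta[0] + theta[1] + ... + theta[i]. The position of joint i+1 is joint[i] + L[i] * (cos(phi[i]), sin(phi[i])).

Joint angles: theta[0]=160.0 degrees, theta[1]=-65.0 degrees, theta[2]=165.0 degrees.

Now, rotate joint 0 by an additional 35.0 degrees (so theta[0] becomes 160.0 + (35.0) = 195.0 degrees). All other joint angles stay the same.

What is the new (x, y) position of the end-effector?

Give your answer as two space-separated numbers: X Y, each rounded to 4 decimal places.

Answer: -9.4542 -5.9524

Derivation:
joint[0] = (0.0000, 0.0000)  (base)
link 0: phi[0] = 195 = 195 deg
  cos(195 deg) = -0.9659, sin(195 deg) = -0.2588
  joint[1] = (0.0000, 0.0000) + 9.1 * (-0.9659, -0.2588) = (0.0000 + -8.7899, 0.0000 + -2.3553) = (-8.7899, -2.3553)
link 1: phi[1] = 195 + -65 = 130 deg
  cos(130 deg) = -0.6428, sin(130 deg) = 0.7660
  joint[2] = (-8.7899, -2.3553) + 8.2 * (-0.6428, 0.7660) = (-8.7899 + -5.2709, -2.3553 + 6.2816) = (-14.0608, 3.9263)
link 2: phi[2] = 195 + -65 + 165 = 295 deg
  cos(295 deg) = 0.4226, sin(295 deg) = -0.9063
  joint[3] = (-14.0608, 3.9263) + 10.9 * (0.4226, -0.9063) = (-14.0608 + 4.6065, 3.9263 + -9.8788) = (-9.4542, -5.9524)
End effector: (-9.4542, -5.9524)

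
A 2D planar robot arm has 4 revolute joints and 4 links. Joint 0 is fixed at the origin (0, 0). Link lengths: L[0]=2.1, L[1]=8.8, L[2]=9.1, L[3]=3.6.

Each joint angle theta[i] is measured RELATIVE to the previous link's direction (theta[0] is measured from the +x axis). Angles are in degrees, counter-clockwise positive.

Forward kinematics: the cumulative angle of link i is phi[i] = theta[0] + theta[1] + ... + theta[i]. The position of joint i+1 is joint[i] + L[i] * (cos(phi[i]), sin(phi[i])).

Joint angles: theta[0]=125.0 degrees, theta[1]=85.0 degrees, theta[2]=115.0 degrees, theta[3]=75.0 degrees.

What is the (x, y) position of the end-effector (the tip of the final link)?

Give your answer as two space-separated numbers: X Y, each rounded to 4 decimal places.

joint[0] = (0.0000, 0.0000)  (base)
link 0: phi[0] = 125 = 125 deg
  cos(125 deg) = -0.5736, sin(125 deg) = 0.8192
  joint[1] = (0.0000, 0.0000) + 2.1 * (-0.5736, 0.8192) = (0.0000 + -1.2045, 0.0000 + 1.7202) = (-1.2045, 1.7202)
link 1: phi[1] = 125 + 85 = 210 deg
  cos(210 deg) = -0.8660, sin(210 deg) = -0.5000
  joint[2] = (-1.2045, 1.7202) + 8.8 * (-0.8660, -0.5000) = (-1.2045 + -7.6210, 1.7202 + -4.4000) = (-8.8255, -2.6798)
link 2: phi[2] = 125 + 85 + 115 = 325 deg
  cos(325 deg) = 0.8192, sin(325 deg) = -0.5736
  joint[3] = (-8.8255, -2.6798) + 9.1 * (0.8192, -0.5736) = (-8.8255 + 7.4543, -2.6798 + -5.2195) = (-1.3713, -7.8993)
link 3: phi[3] = 125 + 85 + 115 + 75 = 400 deg
  cos(400 deg) = 0.7660, sin(400 deg) = 0.6428
  joint[4] = (-1.3713, -7.8993) + 3.6 * (0.7660, 0.6428) = (-1.3713 + 2.7578, -7.8993 + 2.3140) = (1.3865, -5.5853)
End effector: (1.3865, -5.5853)

Answer: 1.3865 -5.5853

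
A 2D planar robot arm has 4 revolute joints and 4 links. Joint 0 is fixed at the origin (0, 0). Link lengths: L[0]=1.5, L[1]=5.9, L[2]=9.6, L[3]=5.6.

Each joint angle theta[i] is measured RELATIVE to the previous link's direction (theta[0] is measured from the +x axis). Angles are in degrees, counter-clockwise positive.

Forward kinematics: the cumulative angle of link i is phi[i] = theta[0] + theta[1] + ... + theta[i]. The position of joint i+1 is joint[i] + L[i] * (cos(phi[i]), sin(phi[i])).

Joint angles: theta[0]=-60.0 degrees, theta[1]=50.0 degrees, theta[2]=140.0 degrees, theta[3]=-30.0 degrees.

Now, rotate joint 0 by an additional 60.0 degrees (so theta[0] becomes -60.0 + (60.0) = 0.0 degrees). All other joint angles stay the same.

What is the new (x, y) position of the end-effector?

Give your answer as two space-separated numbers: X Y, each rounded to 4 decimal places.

joint[0] = (0.0000, 0.0000)  (base)
link 0: phi[0] = 0 = 0 deg
  cos(0 deg) = 1.0000, sin(0 deg) = 0.0000
  joint[1] = (0.0000, 0.0000) + 1.5 * (1.0000, 0.0000) = (0.0000 + 1.5000, 0.0000 + 0.0000) = (1.5000, 0.0000)
link 1: phi[1] = 0 + 50 = 50 deg
  cos(50 deg) = 0.6428, sin(50 deg) = 0.7660
  joint[2] = (1.5000, 0.0000) + 5.9 * (0.6428, 0.7660) = (1.5000 + 3.7924, 0.0000 + 4.5197) = (5.2924, 4.5197)
link 2: phi[2] = 0 + 50 + 140 = 190 deg
  cos(190 deg) = -0.9848, sin(190 deg) = -0.1736
  joint[3] = (5.2924, 4.5197) + 9.6 * (-0.9848, -0.1736) = (5.2924 + -9.4542, 4.5197 + -1.6670) = (-4.1617, 2.8526)
link 3: phi[3] = 0 + 50 + 140 + -30 = 160 deg
  cos(160 deg) = -0.9397, sin(160 deg) = 0.3420
  joint[4] = (-4.1617, 2.8526) + 5.6 * (-0.9397, 0.3420) = (-4.1617 + -5.2623, 2.8526 + 1.9153) = (-9.4240, 4.7680)
End effector: (-9.4240, 4.7680)

Answer: -9.4240 4.7680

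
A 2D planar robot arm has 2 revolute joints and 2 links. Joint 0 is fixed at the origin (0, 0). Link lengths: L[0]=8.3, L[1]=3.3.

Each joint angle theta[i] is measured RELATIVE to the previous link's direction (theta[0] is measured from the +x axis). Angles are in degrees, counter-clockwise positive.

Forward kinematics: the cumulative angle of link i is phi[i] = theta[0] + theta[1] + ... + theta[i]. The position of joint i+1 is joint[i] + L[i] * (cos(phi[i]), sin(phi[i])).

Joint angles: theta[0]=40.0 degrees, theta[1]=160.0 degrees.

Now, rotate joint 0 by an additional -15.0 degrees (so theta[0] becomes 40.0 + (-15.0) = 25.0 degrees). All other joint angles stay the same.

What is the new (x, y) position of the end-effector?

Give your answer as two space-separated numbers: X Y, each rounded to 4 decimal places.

joint[0] = (0.0000, 0.0000)  (base)
link 0: phi[0] = 25 = 25 deg
  cos(25 deg) = 0.9063, sin(25 deg) = 0.4226
  joint[1] = (0.0000, 0.0000) + 8.3 * (0.9063, 0.4226) = (0.0000 + 7.5224, 0.0000 + 3.5077) = (7.5224, 3.5077)
link 1: phi[1] = 25 + 160 = 185 deg
  cos(185 deg) = -0.9962, sin(185 deg) = -0.0872
  joint[2] = (7.5224, 3.5077) + 3.3 * (-0.9962, -0.0872) = (7.5224 + -3.2874, 3.5077 + -0.2876) = (4.2349, 3.2201)
End effector: (4.2349, 3.2201)

Answer: 4.2349 3.2201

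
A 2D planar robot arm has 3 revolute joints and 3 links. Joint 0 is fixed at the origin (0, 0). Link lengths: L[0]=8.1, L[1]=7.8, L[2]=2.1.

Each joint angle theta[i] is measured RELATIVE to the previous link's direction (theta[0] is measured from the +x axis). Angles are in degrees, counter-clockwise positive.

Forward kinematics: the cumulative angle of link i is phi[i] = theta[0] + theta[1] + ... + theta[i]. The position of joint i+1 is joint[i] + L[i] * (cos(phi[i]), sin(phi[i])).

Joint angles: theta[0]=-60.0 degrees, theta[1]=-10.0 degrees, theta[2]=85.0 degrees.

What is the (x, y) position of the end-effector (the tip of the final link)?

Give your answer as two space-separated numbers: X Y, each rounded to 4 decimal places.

Answer: 8.7462 -13.8009

Derivation:
joint[0] = (0.0000, 0.0000)  (base)
link 0: phi[0] = -60 = -60 deg
  cos(-60 deg) = 0.5000, sin(-60 deg) = -0.8660
  joint[1] = (0.0000, 0.0000) + 8.1 * (0.5000, -0.8660) = (0.0000 + 4.0500, 0.0000 + -7.0148) = (4.0500, -7.0148)
link 1: phi[1] = -60 + -10 = -70 deg
  cos(-70 deg) = 0.3420, sin(-70 deg) = -0.9397
  joint[2] = (4.0500, -7.0148) + 7.8 * (0.3420, -0.9397) = (4.0500 + 2.6678, -7.0148 + -7.3296) = (6.7178, -14.3444)
link 2: phi[2] = -60 + -10 + 85 = 15 deg
  cos(15 deg) = 0.9659, sin(15 deg) = 0.2588
  joint[3] = (6.7178, -14.3444) + 2.1 * (0.9659, 0.2588) = (6.7178 + 2.0284, -14.3444 + 0.5435) = (8.7462, -13.8009)
End effector: (8.7462, -13.8009)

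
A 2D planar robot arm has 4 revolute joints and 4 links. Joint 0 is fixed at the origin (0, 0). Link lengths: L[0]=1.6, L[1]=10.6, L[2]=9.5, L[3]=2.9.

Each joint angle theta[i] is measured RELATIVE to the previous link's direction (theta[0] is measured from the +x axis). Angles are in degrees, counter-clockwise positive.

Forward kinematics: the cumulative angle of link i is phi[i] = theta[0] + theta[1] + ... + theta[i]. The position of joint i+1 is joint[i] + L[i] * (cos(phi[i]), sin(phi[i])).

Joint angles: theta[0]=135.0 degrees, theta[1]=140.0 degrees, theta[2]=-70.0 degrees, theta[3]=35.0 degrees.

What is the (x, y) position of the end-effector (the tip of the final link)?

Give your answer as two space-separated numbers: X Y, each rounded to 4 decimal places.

joint[0] = (0.0000, 0.0000)  (base)
link 0: phi[0] = 135 = 135 deg
  cos(135 deg) = -0.7071, sin(135 deg) = 0.7071
  joint[1] = (0.0000, 0.0000) + 1.6 * (-0.7071, 0.7071) = (0.0000 + -1.1314, 0.0000 + 1.1314) = (-1.1314, 1.1314)
link 1: phi[1] = 135 + 140 = 275 deg
  cos(275 deg) = 0.0872, sin(275 deg) = -0.9962
  joint[2] = (-1.1314, 1.1314) + 10.6 * (0.0872, -0.9962) = (-1.1314 + 0.9239, 1.1314 + -10.5597) = (-0.2075, -9.4283)
link 2: phi[2] = 135 + 140 + -70 = 205 deg
  cos(205 deg) = -0.9063, sin(205 deg) = -0.4226
  joint[3] = (-0.2075, -9.4283) + 9.5 * (-0.9063, -0.4226) = (-0.2075 + -8.6099, -9.4283 + -4.0149) = (-8.8174, -13.4432)
link 3: phi[3] = 135 + 140 + -70 + 35 = 240 deg
  cos(240 deg) = -0.5000, sin(240 deg) = -0.8660
  joint[4] = (-8.8174, -13.4432) + 2.9 * (-0.5000, -0.8660) = (-8.8174 + -1.4500, -13.4432 + -2.5115) = (-10.2674, -15.9546)
End effector: (-10.2674, -15.9546)

Answer: -10.2674 -15.9546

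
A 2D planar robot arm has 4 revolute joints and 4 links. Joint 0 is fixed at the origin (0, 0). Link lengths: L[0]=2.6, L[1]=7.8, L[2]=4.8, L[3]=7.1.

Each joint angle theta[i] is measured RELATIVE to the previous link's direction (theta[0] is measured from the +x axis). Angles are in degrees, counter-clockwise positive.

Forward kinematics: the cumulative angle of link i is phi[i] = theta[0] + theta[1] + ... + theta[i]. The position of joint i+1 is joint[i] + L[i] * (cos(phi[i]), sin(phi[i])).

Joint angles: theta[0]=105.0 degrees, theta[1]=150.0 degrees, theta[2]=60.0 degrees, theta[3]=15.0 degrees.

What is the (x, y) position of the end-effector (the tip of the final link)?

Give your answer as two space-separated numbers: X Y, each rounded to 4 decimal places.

Answer: 6.8512 -11.9669

Derivation:
joint[0] = (0.0000, 0.0000)  (base)
link 0: phi[0] = 105 = 105 deg
  cos(105 deg) = -0.2588, sin(105 deg) = 0.9659
  joint[1] = (0.0000, 0.0000) + 2.6 * (-0.2588, 0.9659) = (0.0000 + -0.6729, 0.0000 + 2.5114) = (-0.6729, 2.5114)
link 1: phi[1] = 105 + 150 = 255 deg
  cos(255 deg) = -0.2588, sin(255 deg) = -0.9659
  joint[2] = (-0.6729, 2.5114) + 7.8 * (-0.2588, -0.9659) = (-0.6729 + -2.0188, 2.5114 + -7.5342) = (-2.6917, -5.0228)
link 2: phi[2] = 105 + 150 + 60 = 315 deg
  cos(315 deg) = 0.7071, sin(315 deg) = -0.7071
  joint[3] = (-2.6917, -5.0228) + 4.8 * (0.7071, -0.7071) = (-2.6917 + 3.3941, -5.0228 + -3.3941) = (0.7024, -8.4169)
link 3: phi[3] = 105 + 150 + 60 + 15 = 330 deg
  cos(330 deg) = 0.8660, sin(330 deg) = -0.5000
  joint[4] = (0.7024, -8.4169) + 7.1 * (0.8660, -0.5000) = (0.7024 + 6.1488, -8.4169 + -3.5500) = (6.8512, -11.9669)
End effector: (6.8512, -11.9669)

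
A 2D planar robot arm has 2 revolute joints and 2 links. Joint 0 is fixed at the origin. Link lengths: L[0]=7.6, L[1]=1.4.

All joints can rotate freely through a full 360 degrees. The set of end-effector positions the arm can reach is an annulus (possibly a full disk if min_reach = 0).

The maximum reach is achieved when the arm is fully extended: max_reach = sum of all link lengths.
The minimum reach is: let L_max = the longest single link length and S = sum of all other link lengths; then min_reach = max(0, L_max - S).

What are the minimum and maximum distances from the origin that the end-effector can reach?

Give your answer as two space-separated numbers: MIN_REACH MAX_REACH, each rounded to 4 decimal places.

Link lengths: [7.6, 1.4]
max_reach = 7.6 + 1.4 = 9
L_max = max([7.6, 1.4]) = 7.6
S (sum of others) = 9 - 7.6 = 1.4
min_reach = max(0, 7.6 - 1.4) = max(0, 6.2) = 6.2

Answer: 6.2000 9.0000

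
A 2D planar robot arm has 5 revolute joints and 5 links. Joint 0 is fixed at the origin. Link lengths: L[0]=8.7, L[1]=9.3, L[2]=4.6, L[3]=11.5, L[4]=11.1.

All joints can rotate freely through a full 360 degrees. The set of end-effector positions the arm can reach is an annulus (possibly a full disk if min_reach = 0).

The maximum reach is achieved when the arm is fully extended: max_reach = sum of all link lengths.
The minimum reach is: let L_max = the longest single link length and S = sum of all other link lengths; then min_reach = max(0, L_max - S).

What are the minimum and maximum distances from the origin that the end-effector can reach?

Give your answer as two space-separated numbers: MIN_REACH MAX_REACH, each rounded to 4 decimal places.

Link lengths: [8.7, 9.3, 4.6, 11.5, 11.1]
max_reach = 8.7 + 9.3 + 4.6 + 11.5 + 11.1 = 45.2
L_max = max([8.7, 9.3, 4.6, 11.5, 11.1]) = 11.5
S (sum of others) = 45.2 - 11.5 = 33.7
min_reach = max(0, 11.5 - 33.7) = max(0, -22.2) = 0

Answer: 0.0000 45.2000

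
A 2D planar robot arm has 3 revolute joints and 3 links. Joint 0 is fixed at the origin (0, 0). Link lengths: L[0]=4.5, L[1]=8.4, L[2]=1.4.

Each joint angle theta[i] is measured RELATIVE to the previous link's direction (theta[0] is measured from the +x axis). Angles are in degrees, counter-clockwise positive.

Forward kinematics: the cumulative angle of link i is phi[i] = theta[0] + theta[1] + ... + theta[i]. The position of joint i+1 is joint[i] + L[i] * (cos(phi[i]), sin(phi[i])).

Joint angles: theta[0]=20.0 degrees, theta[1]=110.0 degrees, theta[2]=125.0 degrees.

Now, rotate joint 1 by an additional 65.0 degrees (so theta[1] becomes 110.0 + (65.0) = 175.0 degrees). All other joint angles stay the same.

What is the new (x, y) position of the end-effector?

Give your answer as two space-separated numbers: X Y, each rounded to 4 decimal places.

joint[0] = (0.0000, 0.0000)  (base)
link 0: phi[0] = 20 = 20 deg
  cos(20 deg) = 0.9397, sin(20 deg) = 0.3420
  joint[1] = (0.0000, 0.0000) + 4.5 * (0.9397, 0.3420) = (0.0000 + 4.2286, 0.0000 + 1.5391) = (4.2286, 1.5391)
link 1: phi[1] = 20 + 175 = 195 deg
  cos(195 deg) = -0.9659, sin(195 deg) = -0.2588
  joint[2] = (4.2286, 1.5391) + 8.4 * (-0.9659, -0.2588) = (4.2286 + -8.1138, 1.5391 + -2.1741) = (-3.8852, -0.6350)
link 2: phi[2] = 20 + 175 + 125 = 320 deg
  cos(320 deg) = 0.7660, sin(320 deg) = -0.6428
  joint[3] = (-3.8852, -0.6350) + 1.4 * (0.7660, -0.6428) = (-3.8852 + 1.0725, -0.6350 + -0.8999) = (-2.8127, -1.5349)
End effector: (-2.8127, -1.5349)

Answer: -2.8127 -1.5349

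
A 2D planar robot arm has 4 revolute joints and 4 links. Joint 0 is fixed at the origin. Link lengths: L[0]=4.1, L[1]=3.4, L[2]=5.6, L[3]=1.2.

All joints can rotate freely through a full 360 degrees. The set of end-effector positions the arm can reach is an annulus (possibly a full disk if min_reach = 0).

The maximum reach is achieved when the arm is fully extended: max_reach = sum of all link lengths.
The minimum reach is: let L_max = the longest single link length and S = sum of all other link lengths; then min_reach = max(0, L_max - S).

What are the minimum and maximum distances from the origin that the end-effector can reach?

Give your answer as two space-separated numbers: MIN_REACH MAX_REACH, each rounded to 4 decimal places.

Link lengths: [4.1, 3.4, 5.6, 1.2]
max_reach = 4.1 + 3.4 + 5.6 + 1.2 = 14.3
L_max = max([4.1, 3.4, 5.6, 1.2]) = 5.6
S (sum of others) = 14.3 - 5.6 = 8.7
min_reach = max(0, 5.6 - 8.7) = max(0, -3.1) = 0

Answer: 0.0000 14.3000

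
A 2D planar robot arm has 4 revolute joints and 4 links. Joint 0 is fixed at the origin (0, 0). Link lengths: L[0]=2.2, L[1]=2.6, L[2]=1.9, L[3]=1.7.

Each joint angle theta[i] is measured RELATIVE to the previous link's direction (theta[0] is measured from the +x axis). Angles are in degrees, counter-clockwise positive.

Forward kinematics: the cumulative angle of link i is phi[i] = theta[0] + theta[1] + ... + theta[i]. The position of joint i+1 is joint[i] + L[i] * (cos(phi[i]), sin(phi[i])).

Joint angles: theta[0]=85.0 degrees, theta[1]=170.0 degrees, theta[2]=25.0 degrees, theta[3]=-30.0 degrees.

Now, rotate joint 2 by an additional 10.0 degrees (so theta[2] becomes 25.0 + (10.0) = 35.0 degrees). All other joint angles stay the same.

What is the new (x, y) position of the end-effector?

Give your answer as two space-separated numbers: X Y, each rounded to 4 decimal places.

Answer: -0.1266 -3.7794

Derivation:
joint[0] = (0.0000, 0.0000)  (base)
link 0: phi[0] = 85 = 85 deg
  cos(85 deg) = 0.0872, sin(85 deg) = 0.9962
  joint[1] = (0.0000, 0.0000) + 2.2 * (0.0872, 0.9962) = (0.0000 + 0.1917, 0.0000 + 2.1916) = (0.1917, 2.1916)
link 1: phi[1] = 85 + 170 = 255 deg
  cos(255 deg) = -0.2588, sin(255 deg) = -0.9659
  joint[2] = (0.1917, 2.1916) + 2.6 * (-0.2588, -0.9659) = (0.1917 + -0.6729, 2.1916 + -2.5114) = (-0.4812, -0.3198)
link 2: phi[2] = 85 + 170 + 35 = 290 deg
  cos(290 deg) = 0.3420, sin(290 deg) = -0.9397
  joint[3] = (-0.4812, -0.3198) + 1.9 * (0.3420, -0.9397) = (-0.4812 + 0.6498, -0.3198 + -1.7854) = (0.1687, -2.1052)
link 3: phi[3] = 85 + 170 + 35 + -30 = 260 deg
  cos(260 deg) = -0.1736, sin(260 deg) = -0.9848
  joint[4] = (0.1687, -2.1052) + 1.7 * (-0.1736, -0.9848) = (0.1687 + -0.2952, -2.1052 + -1.6742) = (-0.1266, -3.7794)
End effector: (-0.1266, -3.7794)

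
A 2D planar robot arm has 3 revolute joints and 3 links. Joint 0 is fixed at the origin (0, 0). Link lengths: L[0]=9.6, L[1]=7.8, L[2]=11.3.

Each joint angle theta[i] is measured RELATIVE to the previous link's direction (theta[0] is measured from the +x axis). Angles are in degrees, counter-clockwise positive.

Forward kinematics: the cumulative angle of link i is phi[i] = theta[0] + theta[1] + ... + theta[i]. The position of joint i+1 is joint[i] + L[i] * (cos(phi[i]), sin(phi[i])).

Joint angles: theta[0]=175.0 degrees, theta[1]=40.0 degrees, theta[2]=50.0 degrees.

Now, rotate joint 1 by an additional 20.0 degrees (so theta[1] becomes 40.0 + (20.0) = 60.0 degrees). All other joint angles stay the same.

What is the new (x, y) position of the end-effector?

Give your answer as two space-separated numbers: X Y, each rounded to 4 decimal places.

Answer: -11.1127 -16.4677

Derivation:
joint[0] = (0.0000, 0.0000)  (base)
link 0: phi[0] = 175 = 175 deg
  cos(175 deg) = -0.9962, sin(175 deg) = 0.0872
  joint[1] = (0.0000, 0.0000) + 9.6 * (-0.9962, 0.0872) = (0.0000 + -9.5635, 0.0000 + 0.8367) = (-9.5635, 0.8367)
link 1: phi[1] = 175 + 60 = 235 deg
  cos(235 deg) = -0.5736, sin(235 deg) = -0.8192
  joint[2] = (-9.5635, 0.8367) + 7.8 * (-0.5736, -0.8192) = (-9.5635 + -4.4739, 0.8367 + -6.3894) = (-14.0374, -5.5527)
link 2: phi[2] = 175 + 60 + 50 = 285 deg
  cos(285 deg) = 0.2588, sin(285 deg) = -0.9659
  joint[3] = (-14.0374, -5.5527) + 11.3 * (0.2588, -0.9659) = (-14.0374 + 2.9247, -5.5527 + -10.9150) = (-11.1127, -16.4677)
End effector: (-11.1127, -16.4677)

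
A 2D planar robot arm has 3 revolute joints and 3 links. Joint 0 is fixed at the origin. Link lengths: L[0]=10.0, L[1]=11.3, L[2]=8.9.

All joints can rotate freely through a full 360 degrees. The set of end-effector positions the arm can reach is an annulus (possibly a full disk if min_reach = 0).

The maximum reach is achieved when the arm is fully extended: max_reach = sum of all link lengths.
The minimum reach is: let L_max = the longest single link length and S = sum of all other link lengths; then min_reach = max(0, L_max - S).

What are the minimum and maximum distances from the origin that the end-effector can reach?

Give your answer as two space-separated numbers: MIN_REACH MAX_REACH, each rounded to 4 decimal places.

Link lengths: [10.0, 11.3, 8.9]
max_reach = 10 + 11.3 + 8.9 = 30.2
L_max = max([10.0, 11.3, 8.9]) = 11.3
S (sum of others) = 30.2 - 11.3 = 18.9
min_reach = max(0, 11.3 - 18.9) = max(0, -7.6) = 0

Answer: 0.0000 30.2000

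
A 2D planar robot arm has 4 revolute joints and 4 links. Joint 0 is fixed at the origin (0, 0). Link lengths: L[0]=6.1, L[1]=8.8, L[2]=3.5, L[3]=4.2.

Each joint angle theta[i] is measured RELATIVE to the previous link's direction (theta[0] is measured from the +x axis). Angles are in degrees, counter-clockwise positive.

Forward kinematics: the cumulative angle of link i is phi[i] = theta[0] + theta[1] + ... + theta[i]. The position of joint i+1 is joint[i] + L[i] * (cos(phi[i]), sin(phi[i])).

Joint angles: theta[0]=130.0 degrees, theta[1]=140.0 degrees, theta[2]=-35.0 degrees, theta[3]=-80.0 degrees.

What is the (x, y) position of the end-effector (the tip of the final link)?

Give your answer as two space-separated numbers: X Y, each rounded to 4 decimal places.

joint[0] = (0.0000, 0.0000)  (base)
link 0: phi[0] = 130 = 130 deg
  cos(130 deg) = -0.6428, sin(130 deg) = 0.7660
  joint[1] = (0.0000, 0.0000) + 6.1 * (-0.6428, 0.7660) = (0.0000 + -3.9210, 0.0000 + 4.6729) = (-3.9210, 4.6729)
link 1: phi[1] = 130 + 140 = 270 deg
  cos(270 deg) = -0.0000, sin(270 deg) = -1.0000
  joint[2] = (-3.9210, 4.6729) + 8.8 * (-0.0000, -1.0000) = (-3.9210 + -0.0000, 4.6729 + -8.8000) = (-3.9210, -4.1271)
link 2: phi[2] = 130 + 140 + -35 = 235 deg
  cos(235 deg) = -0.5736, sin(235 deg) = -0.8192
  joint[3] = (-3.9210, -4.1271) + 3.5 * (-0.5736, -0.8192) = (-3.9210 + -2.0075, -4.1271 + -2.8670) = (-5.9285, -6.9942)
link 3: phi[3] = 130 + 140 + -35 + -80 = 155 deg
  cos(155 deg) = -0.9063, sin(155 deg) = 0.4226
  joint[4] = (-5.9285, -6.9942) + 4.2 * (-0.9063, 0.4226) = (-5.9285 + -3.8065, -6.9942 + 1.7750) = (-9.7350, -5.2192)
End effector: (-9.7350, -5.2192)

Answer: -9.7350 -5.2192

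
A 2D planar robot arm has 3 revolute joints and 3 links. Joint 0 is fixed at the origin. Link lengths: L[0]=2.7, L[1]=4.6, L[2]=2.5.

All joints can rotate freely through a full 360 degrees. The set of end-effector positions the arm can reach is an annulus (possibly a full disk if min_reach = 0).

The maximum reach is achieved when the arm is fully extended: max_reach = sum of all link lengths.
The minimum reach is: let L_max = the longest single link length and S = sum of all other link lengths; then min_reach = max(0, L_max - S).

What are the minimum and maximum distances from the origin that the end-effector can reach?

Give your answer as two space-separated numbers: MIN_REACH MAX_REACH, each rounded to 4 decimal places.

Link lengths: [2.7, 4.6, 2.5]
max_reach = 2.7 + 4.6 + 2.5 = 9.8
L_max = max([2.7, 4.6, 2.5]) = 4.6
S (sum of others) = 9.8 - 4.6 = 5.2
min_reach = max(0, 4.6 - 5.2) = max(0, -0.6) = 0

Answer: 0.0000 9.8000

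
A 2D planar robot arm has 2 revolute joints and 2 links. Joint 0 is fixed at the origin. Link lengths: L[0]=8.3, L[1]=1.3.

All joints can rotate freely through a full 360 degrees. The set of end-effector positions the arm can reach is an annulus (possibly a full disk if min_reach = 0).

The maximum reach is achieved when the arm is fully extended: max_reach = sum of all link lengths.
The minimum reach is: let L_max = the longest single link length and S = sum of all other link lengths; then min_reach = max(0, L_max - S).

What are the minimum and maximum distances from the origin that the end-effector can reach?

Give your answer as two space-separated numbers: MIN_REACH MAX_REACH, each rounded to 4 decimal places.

Answer: 7.0000 9.6000

Derivation:
Link lengths: [8.3, 1.3]
max_reach = 8.3 + 1.3 = 9.6
L_max = max([8.3, 1.3]) = 8.3
S (sum of others) = 9.6 - 8.3 = 1.3
min_reach = max(0, 8.3 - 1.3) = max(0, 7) = 7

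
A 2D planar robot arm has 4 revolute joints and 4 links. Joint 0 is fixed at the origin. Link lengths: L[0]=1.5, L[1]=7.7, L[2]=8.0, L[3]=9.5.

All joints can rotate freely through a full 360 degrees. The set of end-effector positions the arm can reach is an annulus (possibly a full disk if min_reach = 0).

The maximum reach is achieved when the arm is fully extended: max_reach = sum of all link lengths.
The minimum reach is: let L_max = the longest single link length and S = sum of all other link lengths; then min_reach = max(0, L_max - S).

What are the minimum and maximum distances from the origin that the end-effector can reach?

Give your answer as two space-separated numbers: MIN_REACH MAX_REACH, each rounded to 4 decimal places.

Answer: 0.0000 26.7000

Derivation:
Link lengths: [1.5, 7.7, 8.0, 9.5]
max_reach = 1.5 + 7.7 + 8 + 9.5 = 26.7
L_max = max([1.5, 7.7, 8.0, 9.5]) = 9.5
S (sum of others) = 26.7 - 9.5 = 17.2
min_reach = max(0, 9.5 - 17.2) = max(0, -7.7) = 0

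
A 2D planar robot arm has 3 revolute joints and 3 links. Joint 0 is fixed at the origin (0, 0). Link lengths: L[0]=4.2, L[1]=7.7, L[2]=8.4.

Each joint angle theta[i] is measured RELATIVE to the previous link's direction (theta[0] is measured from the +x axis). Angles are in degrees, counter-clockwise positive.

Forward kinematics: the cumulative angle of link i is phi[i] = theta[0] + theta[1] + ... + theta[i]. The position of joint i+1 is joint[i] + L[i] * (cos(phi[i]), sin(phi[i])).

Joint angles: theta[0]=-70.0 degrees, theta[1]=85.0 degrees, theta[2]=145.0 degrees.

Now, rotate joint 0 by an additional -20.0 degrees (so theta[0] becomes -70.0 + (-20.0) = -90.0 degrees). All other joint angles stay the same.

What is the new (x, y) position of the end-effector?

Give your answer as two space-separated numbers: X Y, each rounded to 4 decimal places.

Answer: 1.2359 0.5283

Derivation:
joint[0] = (0.0000, 0.0000)  (base)
link 0: phi[0] = -90 = -90 deg
  cos(-90 deg) = 0.0000, sin(-90 deg) = -1.0000
  joint[1] = (0.0000, 0.0000) + 4.2 * (0.0000, -1.0000) = (0.0000 + 0.0000, 0.0000 + -4.2000) = (0.0000, -4.2000)
link 1: phi[1] = -90 + 85 = -5 deg
  cos(-5 deg) = 0.9962, sin(-5 deg) = -0.0872
  joint[2] = (0.0000, -4.2000) + 7.7 * (0.9962, -0.0872) = (0.0000 + 7.6707, -4.2000 + -0.6711) = (7.6707, -4.8711)
link 2: phi[2] = -90 + 85 + 145 = 140 deg
  cos(140 deg) = -0.7660, sin(140 deg) = 0.6428
  joint[3] = (7.6707, -4.8711) + 8.4 * (-0.7660, 0.6428) = (7.6707 + -6.4348, -4.8711 + 5.3994) = (1.2359, 0.5283)
End effector: (1.2359, 0.5283)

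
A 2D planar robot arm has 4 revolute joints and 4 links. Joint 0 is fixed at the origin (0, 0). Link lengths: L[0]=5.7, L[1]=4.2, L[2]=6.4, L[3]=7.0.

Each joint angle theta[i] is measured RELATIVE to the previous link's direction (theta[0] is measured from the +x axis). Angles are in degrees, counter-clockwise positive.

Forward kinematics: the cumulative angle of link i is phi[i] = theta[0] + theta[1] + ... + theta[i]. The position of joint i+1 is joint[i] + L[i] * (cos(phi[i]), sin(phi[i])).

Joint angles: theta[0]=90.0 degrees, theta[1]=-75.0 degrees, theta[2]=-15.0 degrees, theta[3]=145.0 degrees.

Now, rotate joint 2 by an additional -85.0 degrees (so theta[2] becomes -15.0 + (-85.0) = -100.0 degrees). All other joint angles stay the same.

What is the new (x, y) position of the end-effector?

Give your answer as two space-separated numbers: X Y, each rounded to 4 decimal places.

joint[0] = (0.0000, 0.0000)  (base)
link 0: phi[0] = 90 = 90 deg
  cos(90 deg) = 0.0000, sin(90 deg) = 1.0000
  joint[1] = (0.0000, 0.0000) + 5.7 * (0.0000, 1.0000) = (0.0000 + 0.0000, 0.0000 + 5.7000) = (0.0000, 5.7000)
link 1: phi[1] = 90 + -75 = 15 deg
  cos(15 deg) = 0.9659, sin(15 deg) = 0.2588
  joint[2] = (0.0000, 5.7000) + 4.2 * (0.9659, 0.2588) = (0.0000 + 4.0569, 5.7000 + 1.0870) = (4.0569, 6.7870)
link 2: phi[2] = 90 + -75 + -100 = -85 deg
  cos(-85 deg) = 0.0872, sin(-85 deg) = -0.9962
  joint[3] = (4.0569, 6.7870) + 6.4 * (0.0872, -0.9962) = (4.0569 + 0.5578, 6.7870 + -6.3756) = (4.6147, 0.4114)
link 3: phi[3] = 90 + -75 + -100 + 145 = 60 deg
  cos(60 deg) = 0.5000, sin(60 deg) = 0.8660
  joint[4] = (4.6147, 0.4114) + 7 * (0.5000, 0.8660) = (4.6147 + 3.5000, 0.4114 + 6.0622) = (8.1147, 6.4736)
End effector: (8.1147, 6.4736)

Answer: 8.1147 6.4736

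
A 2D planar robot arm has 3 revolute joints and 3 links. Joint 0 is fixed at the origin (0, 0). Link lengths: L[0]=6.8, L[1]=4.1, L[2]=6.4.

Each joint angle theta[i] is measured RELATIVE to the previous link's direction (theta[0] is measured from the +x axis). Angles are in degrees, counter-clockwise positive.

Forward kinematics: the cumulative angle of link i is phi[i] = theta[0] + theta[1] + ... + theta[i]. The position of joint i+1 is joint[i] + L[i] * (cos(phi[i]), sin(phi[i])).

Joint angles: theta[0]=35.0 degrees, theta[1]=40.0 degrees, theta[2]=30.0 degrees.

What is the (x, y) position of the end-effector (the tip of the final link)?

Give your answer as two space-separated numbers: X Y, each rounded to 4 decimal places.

Answer: 4.9750 14.0425

Derivation:
joint[0] = (0.0000, 0.0000)  (base)
link 0: phi[0] = 35 = 35 deg
  cos(35 deg) = 0.8192, sin(35 deg) = 0.5736
  joint[1] = (0.0000, 0.0000) + 6.8 * (0.8192, 0.5736) = (0.0000 + 5.5702, 0.0000 + 3.9003) = (5.5702, 3.9003)
link 1: phi[1] = 35 + 40 = 75 deg
  cos(75 deg) = 0.2588, sin(75 deg) = 0.9659
  joint[2] = (5.5702, 3.9003) + 4.1 * (0.2588, 0.9659) = (5.5702 + 1.0612, 3.9003 + 3.9603) = (6.6314, 7.8606)
link 2: phi[2] = 35 + 40 + 30 = 105 deg
  cos(105 deg) = -0.2588, sin(105 deg) = 0.9659
  joint[3] = (6.6314, 7.8606) + 6.4 * (-0.2588, 0.9659) = (6.6314 + -1.6564, 7.8606 + 6.1819) = (4.9750, 14.0425)
End effector: (4.9750, 14.0425)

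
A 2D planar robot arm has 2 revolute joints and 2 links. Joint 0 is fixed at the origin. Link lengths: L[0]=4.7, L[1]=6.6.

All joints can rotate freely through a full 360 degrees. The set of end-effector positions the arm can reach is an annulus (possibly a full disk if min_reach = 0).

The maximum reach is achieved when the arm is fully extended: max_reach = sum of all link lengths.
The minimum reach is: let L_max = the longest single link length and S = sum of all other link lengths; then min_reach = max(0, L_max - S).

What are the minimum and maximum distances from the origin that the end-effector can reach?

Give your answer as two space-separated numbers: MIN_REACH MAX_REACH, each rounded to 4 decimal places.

Answer: 1.9000 11.3000

Derivation:
Link lengths: [4.7, 6.6]
max_reach = 4.7 + 6.6 = 11.3
L_max = max([4.7, 6.6]) = 6.6
S (sum of others) = 11.3 - 6.6 = 4.7
min_reach = max(0, 6.6 - 4.7) = max(0, 1.9) = 1.9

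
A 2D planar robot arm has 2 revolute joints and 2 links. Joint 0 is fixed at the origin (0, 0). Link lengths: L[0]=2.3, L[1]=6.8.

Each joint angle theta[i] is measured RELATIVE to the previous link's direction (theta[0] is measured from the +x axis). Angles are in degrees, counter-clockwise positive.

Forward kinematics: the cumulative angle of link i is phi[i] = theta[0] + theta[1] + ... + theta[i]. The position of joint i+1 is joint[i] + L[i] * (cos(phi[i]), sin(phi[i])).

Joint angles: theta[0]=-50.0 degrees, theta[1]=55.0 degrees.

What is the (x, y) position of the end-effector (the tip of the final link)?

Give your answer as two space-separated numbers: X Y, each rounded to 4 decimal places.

joint[0] = (0.0000, 0.0000)  (base)
link 0: phi[0] = -50 = -50 deg
  cos(-50 deg) = 0.6428, sin(-50 deg) = -0.7660
  joint[1] = (0.0000, 0.0000) + 2.3 * (0.6428, -0.7660) = (0.0000 + 1.4784, 0.0000 + -1.7619) = (1.4784, -1.7619)
link 1: phi[1] = -50 + 55 = 5 deg
  cos(5 deg) = 0.9962, sin(5 deg) = 0.0872
  joint[2] = (1.4784, -1.7619) + 6.8 * (0.9962, 0.0872) = (1.4784 + 6.7741, -1.7619 + 0.5927) = (8.2525, -1.1692)
End effector: (8.2525, -1.1692)

Answer: 8.2525 -1.1692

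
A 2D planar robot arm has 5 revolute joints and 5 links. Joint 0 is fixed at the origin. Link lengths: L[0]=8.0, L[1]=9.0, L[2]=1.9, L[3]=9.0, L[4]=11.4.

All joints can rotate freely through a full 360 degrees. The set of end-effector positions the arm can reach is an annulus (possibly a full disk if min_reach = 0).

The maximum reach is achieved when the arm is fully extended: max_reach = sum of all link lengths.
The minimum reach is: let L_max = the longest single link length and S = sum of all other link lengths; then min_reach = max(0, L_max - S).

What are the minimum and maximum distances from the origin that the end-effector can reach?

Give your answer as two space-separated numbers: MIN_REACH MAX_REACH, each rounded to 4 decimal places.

Link lengths: [8.0, 9.0, 1.9, 9.0, 11.4]
max_reach = 8 + 9 + 1.9 + 9 + 11.4 = 39.3
L_max = max([8.0, 9.0, 1.9, 9.0, 11.4]) = 11.4
S (sum of others) = 39.3 - 11.4 = 27.9
min_reach = max(0, 11.4 - 27.9) = max(0, -16.5) = 0

Answer: 0.0000 39.3000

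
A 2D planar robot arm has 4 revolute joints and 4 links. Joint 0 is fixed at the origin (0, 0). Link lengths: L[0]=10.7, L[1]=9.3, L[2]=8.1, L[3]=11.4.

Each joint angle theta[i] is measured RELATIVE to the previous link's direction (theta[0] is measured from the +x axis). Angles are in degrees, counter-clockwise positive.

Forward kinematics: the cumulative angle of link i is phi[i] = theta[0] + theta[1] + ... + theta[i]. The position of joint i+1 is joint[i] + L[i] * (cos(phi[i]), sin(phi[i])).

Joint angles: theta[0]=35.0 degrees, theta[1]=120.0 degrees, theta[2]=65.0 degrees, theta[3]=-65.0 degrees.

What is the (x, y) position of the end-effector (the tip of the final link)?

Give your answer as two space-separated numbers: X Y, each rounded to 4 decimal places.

Answer: -16.2006 9.6789

Derivation:
joint[0] = (0.0000, 0.0000)  (base)
link 0: phi[0] = 35 = 35 deg
  cos(35 deg) = 0.8192, sin(35 deg) = 0.5736
  joint[1] = (0.0000, 0.0000) + 10.7 * (0.8192, 0.5736) = (0.0000 + 8.7649, 0.0000 + 6.1373) = (8.7649, 6.1373)
link 1: phi[1] = 35 + 120 = 155 deg
  cos(155 deg) = -0.9063, sin(155 deg) = 0.4226
  joint[2] = (8.7649, 6.1373) + 9.3 * (-0.9063, 0.4226) = (8.7649 + -8.4287, 6.1373 + 3.9303) = (0.3363, 10.0676)
link 2: phi[2] = 35 + 120 + 65 = 220 deg
  cos(220 deg) = -0.7660, sin(220 deg) = -0.6428
  joint[3] = (0.3363, 10.0676) + 8.1 * (-0.7660, -0.6428) = (0.3363 + -6.2050, 10.0676 + -5.2066) = (-5.8687, 4.8610)
link 3: phi[3] = 35 + 120 + 65 + -65 = 155 deg
  cos(155 deg) = -0.9063, sin(155 deg) = 0.4226
  joint[4] = (-5.8687, 4.8610) + 11.4 * (-0.9063, 0.4226) = (-5.8687 + -10.3319, 4.8610 + 4.8178) = (-16.2006, 9.6789)
End effector: (-16.2006, 9.6789)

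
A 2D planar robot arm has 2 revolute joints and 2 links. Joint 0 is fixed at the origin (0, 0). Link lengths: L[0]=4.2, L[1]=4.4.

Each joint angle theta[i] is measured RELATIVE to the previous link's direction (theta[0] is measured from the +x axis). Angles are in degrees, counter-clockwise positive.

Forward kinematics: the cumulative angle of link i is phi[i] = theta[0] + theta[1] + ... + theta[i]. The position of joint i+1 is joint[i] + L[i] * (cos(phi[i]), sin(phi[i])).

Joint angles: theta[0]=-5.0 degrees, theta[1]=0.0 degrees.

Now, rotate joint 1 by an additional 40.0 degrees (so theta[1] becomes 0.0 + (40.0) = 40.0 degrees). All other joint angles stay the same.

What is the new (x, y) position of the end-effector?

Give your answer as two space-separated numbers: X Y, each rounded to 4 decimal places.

joint[0] = (0.0000, 0.0000)  (base)
link 0: phi[0] = -5 = -5 deg
  cos(-5 deg) = 0.9962, sin(-5 deg) = -0.0872
  joint[1] = (0.0000, 0.0000) + 4.2 * (0.9962, -0.0872) = (0.0000 + 4.1840, 0.0000 + -0.3661) = (4.1840, -0.3661)
link 1: phi[1] = -5 + 40 = 35 deg
  cos(35 deg) = 0.8192, sin(35 deg) = 0.5736
  joint[2] = (4.1840, -0.3661) + 4.4 * (0.8192, 0.5736) = (4.1840 + 3.6043, -0.3661 + 2.5237) = (7.7883, 2.1577)
End effector: (7.7883, 2.1577)

Answer: 7.7883 2.1577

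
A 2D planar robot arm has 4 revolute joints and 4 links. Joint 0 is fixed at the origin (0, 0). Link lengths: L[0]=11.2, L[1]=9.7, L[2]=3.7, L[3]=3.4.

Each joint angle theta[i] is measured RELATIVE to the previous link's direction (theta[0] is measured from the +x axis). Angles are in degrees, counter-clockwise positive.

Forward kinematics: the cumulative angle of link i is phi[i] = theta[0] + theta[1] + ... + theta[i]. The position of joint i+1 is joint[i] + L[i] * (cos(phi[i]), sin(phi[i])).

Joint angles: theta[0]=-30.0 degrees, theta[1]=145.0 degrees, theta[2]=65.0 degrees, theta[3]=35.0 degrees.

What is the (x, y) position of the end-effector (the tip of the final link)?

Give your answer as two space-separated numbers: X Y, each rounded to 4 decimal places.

Answer: -0.8850 1.2410

Derivation:
joint[0] = (0.0000, 0.0000)  (base)
link 0: phi[0] = -30 = -30 deg
  cos(-30 deg) = 0.8660, sin(-30 deg) = -0.5000
  joint[1] = (0.0000, 0.0000) + 11.2 * (0.8660, -0.5000) = (0.0000 + 9.6995, 0.0000 + -5.6000) = (9.6995, -5.6000)
link 1: phi[1] = -30 + 145 = 115 deg
  cos(115 deg) = -0.4226, sin(115 deg) = 0.9063
  joint[2] = (9.6995, -5.6000) + 9.7 * (-0.4226, 0.9063) = (9.6995 + -4.0994, -5.6000 + 8.7912) = (5.6001, 3.1912)
link 2: phi[2] = -30 + 145 + 65 = 180 deg
  cos(180 deg) = -1.0000, sin(180 deg) = 0.0000
  joint[3] = (5.6001, 3.1912) + 3.7 * (-1.0000, 0.0000) = (5.6001 + -3.7000, 3.1912 + 0.0000) = (1.9001, 3.1912)
link 3: phi[3] = -30 + 145 + 65 + 35 = 215 deg
  cos(215 deg) = -0.8192, sin(215 deg) = -0.5736
  joint[4] = (1.9001, 3.1912) + 3.4 * (-0.8192, -0.5736) = (1.9001 + -2.7851, 3.1912 + -1.9502) = (-0.8850, 1.2410)
End effector: (-0.8850, 1.2410)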